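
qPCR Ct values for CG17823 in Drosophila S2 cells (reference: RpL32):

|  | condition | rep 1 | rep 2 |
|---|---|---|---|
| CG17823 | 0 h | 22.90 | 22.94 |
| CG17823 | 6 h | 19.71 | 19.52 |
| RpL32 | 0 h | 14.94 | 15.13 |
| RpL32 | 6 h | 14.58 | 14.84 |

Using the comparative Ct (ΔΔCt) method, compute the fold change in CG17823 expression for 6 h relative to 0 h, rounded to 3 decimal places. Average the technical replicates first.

7.890

Mean Ct: CG17823 0 h 22.920; CG17823 6 h 19.615; RpL32 0 h 15.035; RpL32 6 h 14.710
ΔCt(0 h) = 22.920 − 15.035 = 7.885
ΔCt(6 h) = 19.615 − 14.710 = 4.905
ΔΔCt = 4.905 − 7.885 = -2.980
Fold change = 2^(−(-2.980)) = 2^2.980 = 7.8899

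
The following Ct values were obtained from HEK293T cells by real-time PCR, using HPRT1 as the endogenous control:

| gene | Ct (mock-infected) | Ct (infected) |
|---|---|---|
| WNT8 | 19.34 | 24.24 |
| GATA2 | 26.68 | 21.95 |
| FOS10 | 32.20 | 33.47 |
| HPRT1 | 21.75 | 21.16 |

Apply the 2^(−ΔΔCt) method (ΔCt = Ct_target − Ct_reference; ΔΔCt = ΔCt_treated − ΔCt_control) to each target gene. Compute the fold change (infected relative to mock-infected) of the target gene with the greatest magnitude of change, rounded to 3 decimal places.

WNT8: ΔΔCt = (24.24−21.16) − (19.34−21.75) = 3.08 − (-2.41) = 5.49; fold change = 2^-5.49 = 0.022
GATA2: ΔΔCt = (21.95−21.16) − (26.68−21.75) = 0.79 − 4.93 = -4.14; fold change = 2^4.14 = 17.630
FOS10: ΔΔCt = (33.47−21.16) − (32.20−21.75) = 12.31 − 10.45 = 1.86; fold change = 2^-1.86 = 0.275
WNT8 has the largest |ΔΔCt| = 5.49.

0.022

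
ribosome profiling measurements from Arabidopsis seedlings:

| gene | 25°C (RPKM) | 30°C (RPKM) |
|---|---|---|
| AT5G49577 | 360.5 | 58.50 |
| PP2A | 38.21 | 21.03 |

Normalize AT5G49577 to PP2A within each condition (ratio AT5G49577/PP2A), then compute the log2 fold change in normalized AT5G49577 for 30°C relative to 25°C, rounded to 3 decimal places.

AT5G49577/PP2A (25°C) = 360.5 / 38.21 = 9.4347
AT5G49577/PP2A (30°C) = 58.50 / 21.03 = 2.7817
Fold change = 2.7817 / 9.4347 = 0.2948
log2(0.2948) = -1.7620

-1.762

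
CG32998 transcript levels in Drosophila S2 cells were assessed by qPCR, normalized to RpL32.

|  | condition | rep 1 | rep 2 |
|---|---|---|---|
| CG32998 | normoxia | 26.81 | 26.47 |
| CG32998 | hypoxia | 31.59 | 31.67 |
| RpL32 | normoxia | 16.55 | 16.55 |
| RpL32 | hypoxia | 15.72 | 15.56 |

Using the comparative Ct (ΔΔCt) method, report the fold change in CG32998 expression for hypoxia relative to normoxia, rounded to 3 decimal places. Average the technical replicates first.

0.017

Mean Ct: CG32998 normoxia 26.640; CG32998 hypoxia 31.630; RpL32 normoxia 16.550; RpL32 hypoxia 15.640
ΔCt(normoxia) = 26.640 − 16.550 = 10.090
ΔCt(hypoxia) = 31.630 − 15.640 = 15.990
ΔΔCt = 15.990 − 10.090 = 5.900
Fold change = 2^(−5.900) = 0.0167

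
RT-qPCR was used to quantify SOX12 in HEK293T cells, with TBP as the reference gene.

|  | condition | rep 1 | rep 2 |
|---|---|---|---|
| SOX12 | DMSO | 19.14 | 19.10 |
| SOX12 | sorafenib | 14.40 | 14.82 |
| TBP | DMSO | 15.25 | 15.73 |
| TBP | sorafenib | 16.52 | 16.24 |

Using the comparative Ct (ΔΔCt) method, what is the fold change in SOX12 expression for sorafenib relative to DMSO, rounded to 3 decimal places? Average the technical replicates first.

42.224

Mean Ct: SOX12 DMSO 19.120; SOX12 sorafenib 14.610; TBP DMSO 15.490; TBP sorafenib 16.380
ΔCt(DMSO) = 19.120 − 15.490 = 3.630
ΔCt(sorafenib) = 14.610 − 16.380 = -1.770
ΔΔCt = -1.770 − 3.630 = -5.400
Fold change = 2^(−(-5.400)) = 2^5.400 = 42.2243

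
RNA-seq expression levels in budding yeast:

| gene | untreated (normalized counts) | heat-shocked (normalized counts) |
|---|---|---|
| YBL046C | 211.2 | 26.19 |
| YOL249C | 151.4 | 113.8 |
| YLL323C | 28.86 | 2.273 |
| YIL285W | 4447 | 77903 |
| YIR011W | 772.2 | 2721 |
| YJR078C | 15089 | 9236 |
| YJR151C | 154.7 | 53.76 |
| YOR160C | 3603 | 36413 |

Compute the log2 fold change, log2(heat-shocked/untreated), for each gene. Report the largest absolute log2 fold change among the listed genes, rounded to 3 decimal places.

log2(26.19/211.2) = -3.012  (YBL046C)
log2(113.8/151.4) = -0.412  (YOL249C)
log2(2.273/28.86) = -3.666  (YLL323C)
log2(77903/4447) = 4.131  (YIL285W)
log2(2721/772.2) = 1.817  (YIR011W)
log2(9236/15089) = -0.708  (YJR078C)
log2(53.76/154.7) = -1.525  (YJR151C)
log2(36413/3603) = 3.337  (YOR160C)
The largest magnitude belongs to YIL285W.

4.131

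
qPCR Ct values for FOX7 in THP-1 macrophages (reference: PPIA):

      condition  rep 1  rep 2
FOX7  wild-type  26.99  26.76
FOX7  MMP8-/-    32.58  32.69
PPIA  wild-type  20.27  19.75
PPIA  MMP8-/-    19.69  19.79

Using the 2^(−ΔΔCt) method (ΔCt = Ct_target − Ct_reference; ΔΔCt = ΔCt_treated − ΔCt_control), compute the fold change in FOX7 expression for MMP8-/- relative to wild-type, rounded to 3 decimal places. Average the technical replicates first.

0.015

Mean Ct: FOX7 wild-type 26.875; FOX7 MMP8-/- 32.635; PPIA wild-type 20.010; PPIA MMP8-/- 19.740
ΔCt(wild-type) = 26.875 − 20.010 = 6.865
ΔCt(MMP8-/-) = 32.635 − 19.740 = 12.895
ΔΔCt = 12.895 − 6.865 = 6.030
Fold change = 2^(−6.030) = 0.0153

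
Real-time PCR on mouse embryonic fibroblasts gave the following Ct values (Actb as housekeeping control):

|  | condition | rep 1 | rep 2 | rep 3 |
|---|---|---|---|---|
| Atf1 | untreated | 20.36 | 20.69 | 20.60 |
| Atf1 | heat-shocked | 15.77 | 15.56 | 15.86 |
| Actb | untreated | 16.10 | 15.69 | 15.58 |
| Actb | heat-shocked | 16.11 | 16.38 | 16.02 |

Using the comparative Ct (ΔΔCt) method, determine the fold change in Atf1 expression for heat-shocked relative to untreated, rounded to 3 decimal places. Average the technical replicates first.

Mean Ct: Atf1 untreated 20.550; Atf1 heat-shocked 15.730; Actb untreated 15.790; Actb heat-shocked 16.170
ΔCt(untreated) = 20.550 − 15.790 = 4.760
ΔCt(heat-shocked) = 15.730 − 16.170 = -0.440
ΔΔCt = -0.440 − 4.760 = -5.200
Fold change = 2^(−(-5.200)) = 2^5.200 = 36.7583

36.758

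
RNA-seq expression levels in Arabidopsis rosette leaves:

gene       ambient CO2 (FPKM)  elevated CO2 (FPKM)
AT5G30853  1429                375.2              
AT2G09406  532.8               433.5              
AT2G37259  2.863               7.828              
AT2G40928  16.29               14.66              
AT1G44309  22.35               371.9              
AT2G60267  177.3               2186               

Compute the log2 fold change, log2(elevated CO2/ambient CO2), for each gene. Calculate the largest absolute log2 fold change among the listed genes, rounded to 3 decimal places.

log2(375.2/1429) = -1.929  (AT5G30853)
log2(433.5/532.8) = -0.298  (AT2G09406)
log2(7.828/2.863) = 1.451  (AT2G37259)
log2(14.66/16.29) = -0.152  (AT2G40928)
log2(371.9/22.35) = 4.057  (AT1G44309)
log2(2186/177.3) = 3.624  (AT2G60267)
The largest magnitude belongs to AT1G44309.

4.057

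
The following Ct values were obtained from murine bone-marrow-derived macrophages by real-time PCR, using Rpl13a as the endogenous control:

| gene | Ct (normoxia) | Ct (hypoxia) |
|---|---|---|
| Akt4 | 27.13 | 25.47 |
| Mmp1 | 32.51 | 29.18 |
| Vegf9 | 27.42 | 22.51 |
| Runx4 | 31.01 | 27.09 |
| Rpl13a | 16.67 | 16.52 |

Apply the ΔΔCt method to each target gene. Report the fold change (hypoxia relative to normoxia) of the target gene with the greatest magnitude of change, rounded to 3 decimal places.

Akt4: ΔΔCt = (25.47−16.52) − (27.13−16.67) = 8.95 − 10.46 = -1.51; fold change = 2^1.51 = 2.848
Mmp1: ΔΔCt = (29.18−16.52) − (32.51−16.67) = 12.66 − 15.84 = -3.18; fold change = 2^3.18 = 9.063
Vegf9: ΔΔCt = (22.51−16.52) − (27.42−16.67) = 5.99 − 10.75 = -4.76; fold change = 2^4.76 = 27.096
Runx4: ΔΔCt = (27.09−16.52) − (31.01−16.67) = 10.57 − 14.34 = -3.77; fold change = 2^3.77 = 13.642
Vegf9 has the largest |ΔΔCt| = 4.76.

27.096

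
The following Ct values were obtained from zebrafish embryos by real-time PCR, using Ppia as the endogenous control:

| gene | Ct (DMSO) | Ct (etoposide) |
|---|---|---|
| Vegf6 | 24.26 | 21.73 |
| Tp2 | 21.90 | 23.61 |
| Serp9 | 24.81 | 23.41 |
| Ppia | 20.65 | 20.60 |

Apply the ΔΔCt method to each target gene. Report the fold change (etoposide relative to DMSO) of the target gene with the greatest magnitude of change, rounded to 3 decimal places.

Vegf6: ΔΔCt = (21.73−20.60) − (24.26−20.65) = 1.13 − 3.61 = -2.48; fold change = 2^2.48 = 5.579
Tp2: ΔΔCt = (23.61−20.60) − (21.90−20.65) = 3.01 − 1.25 = 1.76; fold change = 2^-1.76 = 0.295
Serp9: ΔΔCt = (23.41−20.60) − (24.81−20.65) = 2.81 − 4.16 = -1.35; fold change = 2^1.35 = 2.549
Vegf6 has the largest |ΔΔCt| = 2.48.

5.579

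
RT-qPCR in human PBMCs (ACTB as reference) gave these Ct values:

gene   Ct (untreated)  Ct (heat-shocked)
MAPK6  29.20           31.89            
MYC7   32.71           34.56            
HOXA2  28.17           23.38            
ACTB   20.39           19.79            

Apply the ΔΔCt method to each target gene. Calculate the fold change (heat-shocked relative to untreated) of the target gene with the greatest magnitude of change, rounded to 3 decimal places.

18.252

MAPK6: ΔΔCt = (31.89−19.79) − (29.20−20.39) = 12.10 − 8.81 = 3.29; fold change = 2^-3.29 = 0.102
MYC7: ΔΔCt = (34.56−19.79) − (32.71−20.39) = 14.77 − 12.32 = 2.45; fold change = 2^-2.45 = 0.183
HOXA2: ΔΔCt = (23.38−19.79) − (28.17−20.39) = 3.59 − 7.78 = -4.19; fold change = 2^4.19 = 18.252
HOXA2 has the largest |ΔΔCt| = 4.19.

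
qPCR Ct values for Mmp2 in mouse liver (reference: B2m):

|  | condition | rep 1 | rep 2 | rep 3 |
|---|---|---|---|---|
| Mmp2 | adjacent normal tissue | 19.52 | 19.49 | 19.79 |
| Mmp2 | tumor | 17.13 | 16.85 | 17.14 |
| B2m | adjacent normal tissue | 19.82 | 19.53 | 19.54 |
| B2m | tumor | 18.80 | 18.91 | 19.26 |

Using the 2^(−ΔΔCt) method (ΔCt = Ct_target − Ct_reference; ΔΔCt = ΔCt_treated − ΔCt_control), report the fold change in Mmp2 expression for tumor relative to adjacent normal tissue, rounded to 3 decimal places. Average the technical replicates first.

Mean Ct: Mmp2 adjacent normal tissue 19.600; Mmp2 tumor 17.040; B2m adjacent normal tissue 19.630; B2m tumor 18.990
ΔCt(adjacent normal tissue) = 19.600 − 19.630 = -0.030
ΔCt(tumor) = 17.040 − 18.990 = -1.950
ΔΔCt = -1.950 − (-0.030) = -1.920
Fold change = 2^(−(-1.920)) = 2^1.920 = 3.7842

3.784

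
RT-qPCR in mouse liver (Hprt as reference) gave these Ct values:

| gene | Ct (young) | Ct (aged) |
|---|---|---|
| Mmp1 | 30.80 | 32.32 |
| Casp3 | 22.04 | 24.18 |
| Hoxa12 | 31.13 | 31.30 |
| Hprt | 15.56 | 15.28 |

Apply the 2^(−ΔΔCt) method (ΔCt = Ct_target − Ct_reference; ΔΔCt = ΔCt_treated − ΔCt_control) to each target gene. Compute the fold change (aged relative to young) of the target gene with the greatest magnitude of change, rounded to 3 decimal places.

Mmp1: ΔΔCt = (32.32−15.28) − (30.80−15.56) = 17.04 − 15.24 = 1.80; fold change = 2^-1.80 = 0.287
Casp3: ΔΔCt = (24.18−15.28) − (22.04−15.56) = 8.90 − 6.48 = 2.42; fold change = 2^-2.42 = 0.187
Hoxa12: ΔΔCt = (31.30−15.28) − (31.13−15.56) = 16.02 − 15.57 = 0.45; fold change = 2^-0.45 = 0.732
Casp3 has the largest |ΔΔCt| = 2.42.

0.187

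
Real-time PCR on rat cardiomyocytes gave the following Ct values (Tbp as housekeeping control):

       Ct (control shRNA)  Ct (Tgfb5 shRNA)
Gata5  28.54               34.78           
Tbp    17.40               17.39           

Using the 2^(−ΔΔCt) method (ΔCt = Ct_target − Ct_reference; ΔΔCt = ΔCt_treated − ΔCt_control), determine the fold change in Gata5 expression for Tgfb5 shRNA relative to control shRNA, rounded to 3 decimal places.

ΔCt(control shRNA) = 28.540 − 17.400 = 11.140
ΔCt(Tgfb5 shRNA) = 34.780 − 17.390 = 17.390
ΔΔCt = 17.390 − 11.140 = 6.250
Fold change = 2^(−6.250) = 0.0131

0.013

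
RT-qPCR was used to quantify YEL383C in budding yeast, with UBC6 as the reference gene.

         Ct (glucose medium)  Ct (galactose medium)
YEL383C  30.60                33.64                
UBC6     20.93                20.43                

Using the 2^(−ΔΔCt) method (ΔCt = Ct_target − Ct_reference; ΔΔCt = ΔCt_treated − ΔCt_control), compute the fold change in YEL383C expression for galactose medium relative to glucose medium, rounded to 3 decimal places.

0.086

ΔCt(glucose medium) = 30.600 − 20.930 = 9.670
ΔCt(galactose medium) = 33.640 − 20.430 = 13.210
ΔΔCt = 13.210 − 9.670 = 3.540
Fold change = 2^(−3.540) = 0.0860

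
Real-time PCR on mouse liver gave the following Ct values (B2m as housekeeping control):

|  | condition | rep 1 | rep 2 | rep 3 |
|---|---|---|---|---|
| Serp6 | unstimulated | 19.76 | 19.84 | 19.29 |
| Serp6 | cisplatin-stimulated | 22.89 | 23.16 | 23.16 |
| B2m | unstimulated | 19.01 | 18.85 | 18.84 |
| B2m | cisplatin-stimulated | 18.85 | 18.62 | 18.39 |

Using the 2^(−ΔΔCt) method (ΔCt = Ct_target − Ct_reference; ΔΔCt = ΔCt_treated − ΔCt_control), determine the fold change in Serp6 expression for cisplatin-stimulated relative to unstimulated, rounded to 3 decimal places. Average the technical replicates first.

Mean Ct: Serp6 unstimulated 19.630; Serp6 cisplatin-stimulated 23.070; B2m unstimulated 18.900; B2m cisplatin-stimulated 18.620
ΔCt(unstimulated) = 19.630 − 18.900 = 0.730
ΔCt(cisplatin-stimulated) = 23.070 − 18.620 = 4.450
ΔΔCt = 4.450 − 0.730 = 3.720
Fold change = 2^(−3.720) = 0.0759

0.076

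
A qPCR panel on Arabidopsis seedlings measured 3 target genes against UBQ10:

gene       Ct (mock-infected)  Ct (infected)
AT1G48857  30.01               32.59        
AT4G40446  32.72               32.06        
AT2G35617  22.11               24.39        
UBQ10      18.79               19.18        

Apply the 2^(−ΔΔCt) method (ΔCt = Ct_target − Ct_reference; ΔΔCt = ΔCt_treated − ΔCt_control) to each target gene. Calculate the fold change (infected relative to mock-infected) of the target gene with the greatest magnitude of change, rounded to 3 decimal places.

0.219

AT1G48857: ΔΔCt = (32.59−19.18) − (30.01−18.79) = 13.41 − 11.22 = 2.19; fold change = 2^-2.19 = 0.219
AT4G40446: ΔΔCt = (32.06−19.18) − (32.72−18.79) = 12.88 − 13.93 = -1.05; fold change = 2^1.05 = 2.071
AT2G35617: ΔΔCt = (24.39−19.18) − (22.11−18.79) = 5.21 − 3.32 = 1.89; fold change = 2^-1.89 = 0.270
AT1G48857 has the largest |ΔΔCt| = 2.19.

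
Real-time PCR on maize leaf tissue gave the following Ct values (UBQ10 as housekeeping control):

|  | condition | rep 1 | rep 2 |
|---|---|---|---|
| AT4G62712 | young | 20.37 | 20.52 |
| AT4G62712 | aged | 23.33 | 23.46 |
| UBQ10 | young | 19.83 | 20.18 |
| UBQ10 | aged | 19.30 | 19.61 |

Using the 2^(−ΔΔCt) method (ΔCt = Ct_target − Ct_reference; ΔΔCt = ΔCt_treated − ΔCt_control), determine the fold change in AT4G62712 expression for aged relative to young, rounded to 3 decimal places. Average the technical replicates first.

Mean Ct: AT4G62712 young 20.445; AT4G62712 aged 23.395; UBQ10 young 20.005; UBQ10 aged 19.455
ΔCt(young) = 20.445 − 20.005 = 0.440
ΔCt(aged) = 23.395 − 19.455 = 3.940
ΔΔCt = 3.940 − 0.440 = 3.500
Fold change = 2^(−3.500) = 0.0884

0.088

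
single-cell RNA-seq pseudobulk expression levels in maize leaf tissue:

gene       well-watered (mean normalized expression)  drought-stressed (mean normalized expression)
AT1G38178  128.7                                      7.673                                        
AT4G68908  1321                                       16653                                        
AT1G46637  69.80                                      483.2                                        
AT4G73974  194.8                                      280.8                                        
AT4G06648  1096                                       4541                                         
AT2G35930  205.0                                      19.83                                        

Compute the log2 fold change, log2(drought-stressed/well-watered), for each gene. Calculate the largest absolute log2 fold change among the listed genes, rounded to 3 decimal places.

log2(7.673/128.7) = -4.068  (AT1G38178)
log2(16653/1321) = 3.656  (AT4G68908)
log2(483.2/69.80) = 2.791  (AT1G46637)
log2(280.8/194.8) = 0.528  (AT4G73974)
log2(4541/1096) = 2.051  (AT4G06648)
log2(19.83/205.0) = -3.370  (AT2G35930)
The largest magnitude belongs to AT1G38178.

4.068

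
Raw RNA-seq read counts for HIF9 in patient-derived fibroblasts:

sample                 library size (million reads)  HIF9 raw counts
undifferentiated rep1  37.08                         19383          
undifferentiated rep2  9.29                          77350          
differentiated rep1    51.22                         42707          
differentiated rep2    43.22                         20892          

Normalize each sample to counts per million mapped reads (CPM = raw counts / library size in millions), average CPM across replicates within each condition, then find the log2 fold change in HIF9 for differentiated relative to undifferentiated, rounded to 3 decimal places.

CPM(undifferentiated rep1) = 19383 / 37.08 = 522.7346
CPM(undifferentiated rep2) = 77350 / 9.29 = 8326.1572
CPM(differentiated rep1) = 42707 / 51.22 = 833.7954
CPM(differentiated rep2) = 20892 / 43.22 = 483.3873
mean CPM(undifferentiated) = 4424.4459; mean CPM(differentiated) = 658.5914
Fold change = 658.5914 / 4424.4459 = 0.14885
log2(0.14885) = -2.7480

-2.748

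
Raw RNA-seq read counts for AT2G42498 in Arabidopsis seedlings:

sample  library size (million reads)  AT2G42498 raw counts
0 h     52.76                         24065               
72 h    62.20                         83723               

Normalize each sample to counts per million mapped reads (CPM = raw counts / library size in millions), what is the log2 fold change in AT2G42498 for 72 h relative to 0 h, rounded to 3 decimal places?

1.561

CPM(0 h) = 24065 / 52.76 = 456.1221
CPM(72 h) = 83723 / 62.20 = 1346.0289
Fold change = 1346.0289 / 456.1221 = 2.95103
log2(2.95103) = 1.5612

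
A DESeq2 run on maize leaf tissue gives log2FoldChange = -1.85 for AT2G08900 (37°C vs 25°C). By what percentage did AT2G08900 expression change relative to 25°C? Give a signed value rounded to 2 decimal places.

-72.26%

Fold change = 2^(-1.85) = 0.2774
Percent change = (FC − 1) × 100% = (0.2774 − 1) × 100 = -72.26%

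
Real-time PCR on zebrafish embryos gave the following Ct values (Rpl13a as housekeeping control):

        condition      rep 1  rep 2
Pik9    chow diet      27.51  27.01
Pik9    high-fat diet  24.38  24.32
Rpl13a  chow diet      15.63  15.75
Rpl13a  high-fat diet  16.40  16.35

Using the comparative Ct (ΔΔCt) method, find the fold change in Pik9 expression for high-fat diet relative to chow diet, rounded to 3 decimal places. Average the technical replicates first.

Mean Ct: Pik9 chow diet 27.260; Pik9 high-fat diet 24.350; Rpl13a chow diet 15.690; Rpl13a high-fat diet 16.375
ΔCt(chow diet) = 27.260 − 15.690 = 11.570
ΔCt(high-fat diet) = 24.350 − 16.375 = 7.975
ΔΔCt = 7.975 − 11.570 = -3.595
Fold change = 2^(−(-3.595)) = 2^3.595 = 12.0838

12.084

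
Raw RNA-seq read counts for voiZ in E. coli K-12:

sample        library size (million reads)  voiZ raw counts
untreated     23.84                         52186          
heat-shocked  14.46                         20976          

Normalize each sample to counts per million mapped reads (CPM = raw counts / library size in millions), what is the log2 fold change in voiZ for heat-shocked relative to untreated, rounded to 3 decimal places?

CPM(untreated) = 52186 / 23.84 = 2189.0101
CPM(heat-shocked) = 20976 / 14.46 = 1450.6224
Fold change = 1450.6224 / 2189.0101 = 0.66268
log2(0.66268) = -0.5936

-0.594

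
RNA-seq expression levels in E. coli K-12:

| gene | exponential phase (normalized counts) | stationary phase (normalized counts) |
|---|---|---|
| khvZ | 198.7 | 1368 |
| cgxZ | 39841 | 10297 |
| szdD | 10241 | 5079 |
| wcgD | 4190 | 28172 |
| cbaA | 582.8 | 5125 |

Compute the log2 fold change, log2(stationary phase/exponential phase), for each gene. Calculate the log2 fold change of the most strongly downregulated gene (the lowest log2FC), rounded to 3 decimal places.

log2(1368/198.7) = 2.783  (khvZ)
log2(10297/39841) = -1.952  (cgxZ)
log2(5079/10241) = -1.012  (szdD)
log2(28172/4190) = 2.749  (wcgD)
log2(5125/582.8) = 3.136  (cbaA)
cgxZ is most strongly downregulated.

-1.952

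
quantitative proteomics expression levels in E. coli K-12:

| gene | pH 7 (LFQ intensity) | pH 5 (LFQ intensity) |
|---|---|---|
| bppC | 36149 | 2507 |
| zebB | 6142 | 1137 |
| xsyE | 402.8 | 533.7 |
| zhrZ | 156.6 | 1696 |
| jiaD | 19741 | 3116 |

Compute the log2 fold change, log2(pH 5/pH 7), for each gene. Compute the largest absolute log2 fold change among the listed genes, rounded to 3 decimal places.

3.850

log2(2507/36149) = -3.850  (bppC)
log2(1137/6142) = -2.433  (zebB)
log2(533.7/402.8) = 0.406  (xsyE)
log2(1696/156.6) = 3.437  (zhrZ)
log2(3116/19741) = -2.663  (jiaD)
The largest magnitude belongs to bppC.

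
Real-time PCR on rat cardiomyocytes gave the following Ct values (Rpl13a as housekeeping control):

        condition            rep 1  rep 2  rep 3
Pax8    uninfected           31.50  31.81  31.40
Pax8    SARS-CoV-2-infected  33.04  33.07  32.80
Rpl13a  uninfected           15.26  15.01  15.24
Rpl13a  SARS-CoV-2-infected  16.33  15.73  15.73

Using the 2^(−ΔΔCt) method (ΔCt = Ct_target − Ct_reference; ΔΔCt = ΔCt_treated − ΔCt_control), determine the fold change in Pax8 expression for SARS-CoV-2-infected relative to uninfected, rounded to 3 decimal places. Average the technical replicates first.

Mean Ct: Pax8 uninfected 31.570; Pax8 SARS-CoV-2-infected 32.970; Rpl13a uninfected 15.170; Rpl13a SARS-CoV-2-infected 15.930
ΔCt(uninfected) = 31.570 − 15.170 = 16.400
ΔCt(SARS-CoV-2-infected) = 32.970 − 15.930 = 17.040
ΔΔCt = 17.040 − 16.400 = 0.640
Fold change = 2^(−0.640) = 0.6417

0.642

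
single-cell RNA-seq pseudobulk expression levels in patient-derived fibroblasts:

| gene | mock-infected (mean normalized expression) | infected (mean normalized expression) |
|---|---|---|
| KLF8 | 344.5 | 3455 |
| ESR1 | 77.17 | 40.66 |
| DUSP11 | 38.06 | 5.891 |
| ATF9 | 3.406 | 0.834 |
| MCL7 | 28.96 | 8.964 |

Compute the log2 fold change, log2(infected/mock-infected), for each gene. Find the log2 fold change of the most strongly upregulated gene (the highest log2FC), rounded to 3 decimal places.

3.326

log2(3455/344.5) = 3.326  (KLF8)
log2(40.66/77.17) = -0.924  (ESR1)
log2(5.891/38.06) = -2.692  (DUSP11)
log2(0.834/3.406) = -2.030  (ATF9)
log2(8.964/28.96) = -1.692  (MCL7)
KLF8 is most strongly upregulated.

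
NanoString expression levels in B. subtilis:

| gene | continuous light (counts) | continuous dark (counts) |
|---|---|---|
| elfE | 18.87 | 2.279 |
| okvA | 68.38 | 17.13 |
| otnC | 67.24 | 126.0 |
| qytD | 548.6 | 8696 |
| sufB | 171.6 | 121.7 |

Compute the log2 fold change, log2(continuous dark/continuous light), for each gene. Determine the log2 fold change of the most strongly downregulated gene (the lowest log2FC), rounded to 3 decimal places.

-3.050

log2(2.279/18.87) = -3.050  (elfE)
log2(17.13/68.38) = -1.997  (okvA)
log2(126.0/67.24) = 0.906  (otnC)
log2(8696/548.6) = 3.987  (qytD)
log2(121.7/171.6) = -0.496  (sufB)
elfE is most strongly downregulated.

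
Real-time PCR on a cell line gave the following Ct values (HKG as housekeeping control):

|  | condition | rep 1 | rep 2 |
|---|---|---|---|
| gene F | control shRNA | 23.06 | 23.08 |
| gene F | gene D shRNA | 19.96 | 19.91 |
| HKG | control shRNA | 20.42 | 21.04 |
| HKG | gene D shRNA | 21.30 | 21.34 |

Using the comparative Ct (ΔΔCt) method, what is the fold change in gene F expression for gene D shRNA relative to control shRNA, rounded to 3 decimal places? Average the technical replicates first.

Mean Ct: gene F control shRNA 23.070; gene F gene D shRNA 19.935; HKG control shRNA 20.730; HKG gene D shRNA 21.320
ΔCt(control shRNA) = 23.070 − 20.730 = 2.340
ΔCt(gene D shRNA) = 19.935 − 21.320 = -1.385
ΔΔCt = -1.385 − 2.340 = -3.725
Fold change = 2^(−(-3.725)) = 2^3.725 = 13.2232

13.223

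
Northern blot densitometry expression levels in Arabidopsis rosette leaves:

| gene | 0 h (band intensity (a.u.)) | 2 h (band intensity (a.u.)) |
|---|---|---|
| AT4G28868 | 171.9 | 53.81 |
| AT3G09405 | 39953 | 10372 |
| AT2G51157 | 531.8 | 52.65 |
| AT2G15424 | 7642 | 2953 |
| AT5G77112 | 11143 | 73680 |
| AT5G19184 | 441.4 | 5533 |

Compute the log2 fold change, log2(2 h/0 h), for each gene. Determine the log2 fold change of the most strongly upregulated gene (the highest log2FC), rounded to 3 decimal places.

log2(53.81/171.9) = -1.676  (AT4G28868)
log2(10372/39953) = -1.946  (AT3G09405)
log2(52.65/531.8) = -3.336  (AT2G51157)
log2(2953/7642) = -1.372  (AT2G15424)
log2(73680/11143) = 2.725  (AT5G77112)
log2(5533/441.4) = 3.648  (AT5G19184)
AT5G19184 is most strongly upregulated.

3.648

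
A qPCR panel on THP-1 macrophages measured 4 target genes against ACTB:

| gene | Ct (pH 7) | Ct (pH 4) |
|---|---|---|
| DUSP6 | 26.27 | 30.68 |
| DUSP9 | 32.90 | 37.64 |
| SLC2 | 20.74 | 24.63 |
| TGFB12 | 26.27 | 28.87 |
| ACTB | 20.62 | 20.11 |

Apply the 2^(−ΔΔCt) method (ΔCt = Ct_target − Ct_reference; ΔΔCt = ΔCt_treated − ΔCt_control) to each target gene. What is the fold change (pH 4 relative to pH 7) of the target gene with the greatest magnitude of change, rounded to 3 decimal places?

0.026

DUSP6: ΔΔCt = (30.68−20.11) − (26.27−20.62) = 10.57 − 5.65 = 4.92; fold change = 2^-4.92 = 0.033
DUSP9: ΔΔCt = (37.64−20.11) − (32.90−20.62) = 17.53 − 12.28 = 5.25; fold change = 2^-5.25 = 0.026
SLC2: ΔΔCt = (24.63−20.11) − (20.74−20.62) = 4.52 − 0.12 = 4.40; fold change = 2^-4.40 = 0.047
TGFB12: ΔΔCt = (28.87−20.11) − (26.27−20.62) = 8.76 − 5.65 = 3.11; fold change = 2^-3.11 = 0.116
DUSP9 has the largest |ΔΔCt| = 5.25.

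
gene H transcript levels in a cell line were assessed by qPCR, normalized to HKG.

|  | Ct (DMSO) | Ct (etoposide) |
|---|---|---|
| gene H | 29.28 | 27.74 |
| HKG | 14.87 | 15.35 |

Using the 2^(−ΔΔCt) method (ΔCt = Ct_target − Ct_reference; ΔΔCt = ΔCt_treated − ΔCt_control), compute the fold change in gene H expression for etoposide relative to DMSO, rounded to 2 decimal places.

4.06

ΔCt(DMSO) = 29.280 − 14.870 = 14.410
ΔCt(etoposide) = 27.740 − 15.350 = 12.390
ΔΔCt = 12.390 − 14.410 = -2.020
Fold change = 2^(−(-2.020)) = 2^2.020 = 4.056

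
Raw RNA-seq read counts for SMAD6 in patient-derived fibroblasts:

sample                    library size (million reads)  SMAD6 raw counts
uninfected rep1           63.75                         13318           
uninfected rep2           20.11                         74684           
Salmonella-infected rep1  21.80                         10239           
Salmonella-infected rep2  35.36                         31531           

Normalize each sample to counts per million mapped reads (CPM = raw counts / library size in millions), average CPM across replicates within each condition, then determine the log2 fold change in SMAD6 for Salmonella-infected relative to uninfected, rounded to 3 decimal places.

-1.527

CPM(uninfected rep1) = 13318 / 63.75 = 208.9098
CPM(uninfected rep2) = 74684 / 20.11 = 3713.7742
CPM(Salmonella-infected rep1) = 10239 / 21.80 = 469.6789
CPM(Salmonella-infected rep2) = 31531 / 35.36 = 891.7138
mean CPM(uninfected) = 1961.3420; mean CPM(Salmonella-infected) = 680.6963
Fold change = 680.6963 / 1961.3420 = 0.34706
log2(0.34706) = -1.5268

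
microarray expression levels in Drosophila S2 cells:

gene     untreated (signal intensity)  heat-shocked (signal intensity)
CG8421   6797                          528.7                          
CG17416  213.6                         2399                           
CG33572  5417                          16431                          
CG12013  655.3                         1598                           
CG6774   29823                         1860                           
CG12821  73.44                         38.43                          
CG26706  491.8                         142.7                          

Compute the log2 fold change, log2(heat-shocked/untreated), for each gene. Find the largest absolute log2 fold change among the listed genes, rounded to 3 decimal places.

log2(528.7/6797) = -3.684  (CG8421)
log2(2399/213.6) = 3.489  (CG17416)
log2(16431/5417) = 1.601  (CG33572)
log2(1598/655.3) = 1.286  (CG12013)
log2(1860/29823) = -4.003  (CG6774)
log2(38.43/73.44) = -0.934  (CG12821)
log2(142.7/491.8) = -1.785  (CG26706)
The largest magnitude belongs to CG6774.

4.003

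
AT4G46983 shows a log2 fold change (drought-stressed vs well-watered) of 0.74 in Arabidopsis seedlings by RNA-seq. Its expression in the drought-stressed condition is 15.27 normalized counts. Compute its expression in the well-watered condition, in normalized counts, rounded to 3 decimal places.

9.143

Fold change = 2^(0.74) = 1.6702
well-watered expression = 15.27 / 1.6702 = 9.143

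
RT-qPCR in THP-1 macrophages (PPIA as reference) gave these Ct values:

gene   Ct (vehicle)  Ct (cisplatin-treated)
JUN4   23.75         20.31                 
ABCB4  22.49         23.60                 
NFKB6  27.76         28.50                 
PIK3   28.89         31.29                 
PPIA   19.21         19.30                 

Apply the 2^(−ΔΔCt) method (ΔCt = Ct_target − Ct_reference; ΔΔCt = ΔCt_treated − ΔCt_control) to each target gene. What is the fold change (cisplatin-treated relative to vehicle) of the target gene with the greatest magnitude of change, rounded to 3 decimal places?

JUN4: ΔΔCt = (20.31−19.30) − (23.75−19.21) = 1.01 − 4.54 = -3.53; fold change = 2^3.53 = 11.551
ABCB4: ΔΔCt = (23.60−19.30) − (22.49−19.21) = 4.30 − 3.28 = 1.02; fold change = 2^-1.02 = 0.493
NFKB6: ΔΔCt = (28.50−19.30) − (27.76−19.21) = 9.20 − 8.55 = 0.65; fold change = 2^-0.65 = 0.637
PIK3: ΔΔCt = (31.29−19.30) − (28.89−19.21) = 11.99 − 9.68 = 2.31; fold change = 2^-2.31 = 0.202
JUN4 has the largest |ΔΔCt| = 3.53.

11.551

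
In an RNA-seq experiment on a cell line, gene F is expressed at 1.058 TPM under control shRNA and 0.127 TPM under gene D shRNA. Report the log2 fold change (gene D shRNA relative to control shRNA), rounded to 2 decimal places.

-3.06

Fold change = 0.127 / 1.058 = 0.1200
log2(0.1200) = -3.058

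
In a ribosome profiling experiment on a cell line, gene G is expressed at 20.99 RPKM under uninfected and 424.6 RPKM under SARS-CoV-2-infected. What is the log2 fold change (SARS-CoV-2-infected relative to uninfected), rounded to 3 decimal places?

Fold change = 424.6 / 20.99 = 20.2287
log2(20.2287) = 4.3383

4.338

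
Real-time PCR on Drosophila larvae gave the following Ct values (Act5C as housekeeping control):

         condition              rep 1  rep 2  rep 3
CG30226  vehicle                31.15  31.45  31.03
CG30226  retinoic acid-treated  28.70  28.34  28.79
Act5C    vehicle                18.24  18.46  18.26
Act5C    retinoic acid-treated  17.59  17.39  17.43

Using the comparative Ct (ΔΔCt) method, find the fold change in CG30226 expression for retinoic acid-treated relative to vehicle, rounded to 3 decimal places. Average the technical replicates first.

3.364

Mean Ct: CG30226 vehicle 31.210; CG30226 retinoic acid-treated 28.610; Act5C vehicle 18.320; Act5C retinoic acid-treated 17.470
ΔCt(vehicle) = 31.210 − 18.320 = 12.890
ΔCt(retinoic acid-treated) = 28.610 − 17.470 = 11.140
ΔΔCt = 11.140 − 12.890 = -1.750
Fold change = 2^(−(-1.750)) = 2^1.750 = 3.3636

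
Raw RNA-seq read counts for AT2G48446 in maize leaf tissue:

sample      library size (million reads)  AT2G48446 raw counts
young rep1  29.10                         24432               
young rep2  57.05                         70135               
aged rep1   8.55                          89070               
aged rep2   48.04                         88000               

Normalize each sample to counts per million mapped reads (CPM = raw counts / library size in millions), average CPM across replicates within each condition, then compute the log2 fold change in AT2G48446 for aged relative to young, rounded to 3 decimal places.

CPM(young rep1) = 24432 / 29.10 = 839.5876
CPM(young rep2) = 70135 / 57.05 = 1229.3602
CPM(aged rep1) = 89070 / 8.55 = 10417.5439
CPM(aged rep2) = 88000 / 48.04 = 1831.8068
mean CPM(young) = 1034.4739; mean CPM(aged) = 6124.6753
Fold change = 6124.6753 / 1034.4739 = 5.92057
log2(5.92057) = 2.5657

2.566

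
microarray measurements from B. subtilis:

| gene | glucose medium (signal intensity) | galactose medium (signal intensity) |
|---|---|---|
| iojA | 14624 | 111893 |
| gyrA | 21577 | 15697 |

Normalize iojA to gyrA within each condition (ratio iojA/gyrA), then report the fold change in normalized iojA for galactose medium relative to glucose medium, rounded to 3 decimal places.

10.517

iojA/gyrA (glucose medium) = 14624 / 21577 = 0.67776
iojA/gyrA (galactose medium) = 111893 / 15697 = 7.1283
Fold change = 7.1283 / 0.67776 = 10.5175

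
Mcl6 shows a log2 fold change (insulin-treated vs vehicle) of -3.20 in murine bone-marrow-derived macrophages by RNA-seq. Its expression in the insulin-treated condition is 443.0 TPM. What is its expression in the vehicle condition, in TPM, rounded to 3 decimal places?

4070.987

Fold change = 2^(-3.20) = 0.1088
vehicle expression = 443.0 / 0.1088 = 4070.987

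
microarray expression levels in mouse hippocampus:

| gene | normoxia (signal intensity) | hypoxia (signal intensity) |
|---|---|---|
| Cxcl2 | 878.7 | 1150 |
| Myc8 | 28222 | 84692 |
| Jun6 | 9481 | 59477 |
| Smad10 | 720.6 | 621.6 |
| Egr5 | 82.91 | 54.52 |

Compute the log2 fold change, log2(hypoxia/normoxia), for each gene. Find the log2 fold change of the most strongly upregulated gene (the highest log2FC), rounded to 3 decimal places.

2.649

log2(1150/878.7) = 0.388  (Cxcl2)
log2(84692/28222) = 1.585  (Myc8)
log2(59477/9481) = 2.649  (Jun6)
log2(621.6/720.6) = -0.213  (Smad10)
log2(54.52/82.91) = -0.605  (Egr5)
Jun6 is most strongly upregulated.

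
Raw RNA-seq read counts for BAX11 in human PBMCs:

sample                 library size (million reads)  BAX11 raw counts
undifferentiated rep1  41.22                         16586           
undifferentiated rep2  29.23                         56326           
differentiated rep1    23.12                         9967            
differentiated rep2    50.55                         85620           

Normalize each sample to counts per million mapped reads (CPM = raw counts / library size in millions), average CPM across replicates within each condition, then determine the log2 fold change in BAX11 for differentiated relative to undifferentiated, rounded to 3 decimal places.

-0.133

CPM(undifferentiated rep1) = 16586 / 41.22 = 402.3775
CPM(undifferentiated rep2) = 56326 / 29.23 = 1926.9928
CPM(differentiated rep1) = 9967 / 23.12 = 431.0986
CPM(differentiated rep2) = 85620 / 50.55 = 1693.7685
mean CPM(undifferentiated) = 1164.6852; mean CPM(differentiated) = 1062.4336
Fold change = 1062.4336 / 1164.6852 = 0.91221
log2(0.91221) = -0.1326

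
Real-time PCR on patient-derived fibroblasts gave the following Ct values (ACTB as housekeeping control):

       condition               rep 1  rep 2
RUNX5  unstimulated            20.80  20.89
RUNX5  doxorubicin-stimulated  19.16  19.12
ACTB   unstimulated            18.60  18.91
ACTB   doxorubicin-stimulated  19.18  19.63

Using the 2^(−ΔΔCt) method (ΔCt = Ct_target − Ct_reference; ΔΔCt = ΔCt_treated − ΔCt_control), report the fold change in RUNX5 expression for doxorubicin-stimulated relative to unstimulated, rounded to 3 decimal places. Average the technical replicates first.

Mean Ct: RUNX5 unstimulated 20.845; RUNX5 doxorubicin-stimulated 19.140; ACTB unstimulated 18.755; ACTB doxorubicin-stimulated 19.405
ΔCt(unstimulated) = 20.845 − 18.755 = 2.090
ΔCt(doxorubicin-stimulated) = 19.140 − 19.405 = -0.265
ΔΔCt = -0.265 − 2.090 = -2.355
Fold change = 2^(−(-2.355)) = 2^2.355 = 5.1159

5.116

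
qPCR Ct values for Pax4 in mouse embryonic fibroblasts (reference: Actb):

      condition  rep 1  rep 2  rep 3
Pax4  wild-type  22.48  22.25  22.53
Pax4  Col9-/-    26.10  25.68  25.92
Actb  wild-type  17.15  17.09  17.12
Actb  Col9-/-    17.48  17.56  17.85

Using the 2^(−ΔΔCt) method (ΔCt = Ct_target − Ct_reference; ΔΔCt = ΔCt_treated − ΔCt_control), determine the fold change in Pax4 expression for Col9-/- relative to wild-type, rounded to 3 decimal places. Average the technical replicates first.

0.128

Mean Ct: Pax4 wild-type 22.420; Pax4 Col9-/- 25.900; Actb wild-type 17.120; Actb Col9-/- 17.630
ΔCt(wild-type) = 22.420 − 17.120 = 5.300
ΔCt(Col9-/-) = 25.900 − 17.630 = 8.270
ΔΔCt = 8.270 − 5.300 = 2.970
Fold change = 2^(−2.970) = 0.1276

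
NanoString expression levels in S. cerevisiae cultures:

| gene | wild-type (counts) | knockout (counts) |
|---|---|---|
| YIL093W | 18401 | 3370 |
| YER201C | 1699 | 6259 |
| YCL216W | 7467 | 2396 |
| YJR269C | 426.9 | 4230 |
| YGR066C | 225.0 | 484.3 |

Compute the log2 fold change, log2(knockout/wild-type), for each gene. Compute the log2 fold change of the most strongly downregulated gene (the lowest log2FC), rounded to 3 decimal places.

-2.449

log2(3370/18401) = -2.449  (YIL093W)
log2(6259/1699) = 1.881  (YER201C)
log2(2396/7467) = -1.640  (YCL216W)
log2(4230/426.9) = 3.309  (YJR269C)
log2(484.3/225.0) = 1.106  (YGR066C)
YIL093W is most strongly downregulated.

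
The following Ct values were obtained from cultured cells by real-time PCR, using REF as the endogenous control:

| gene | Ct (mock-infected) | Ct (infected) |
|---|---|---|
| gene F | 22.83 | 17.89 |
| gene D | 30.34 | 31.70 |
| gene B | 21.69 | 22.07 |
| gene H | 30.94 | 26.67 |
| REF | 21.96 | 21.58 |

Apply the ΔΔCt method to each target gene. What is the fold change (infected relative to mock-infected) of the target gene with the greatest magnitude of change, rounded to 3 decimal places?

gene F: ΔΔCt = (17.89−21.58) − (22.83−21.96) = -3.69 − 0.87 = -4.56; fold change = 2^4.56 = 23.588
gene D: ΔΔCt = (31.70−21.58) − (30.34−21.96) = 10.12 − 8.38 = 1.74; fold change = 2^-1.74 = 0.299
gene B: ΔΔCt = (22.07−21.58) − (21.69−21.96) = 0.49 − (-0.27) = 0.76; fold change = 2^-0.76 = 0.590
gene H: ΔΔCt = (26.67−21.58) − (30.94−21.96) = 5.09 − 8.98 = -3.89; fold change = 2^3.89 = 14.825
gene F has the largest |ΔΔCt| = 4.56.

23.588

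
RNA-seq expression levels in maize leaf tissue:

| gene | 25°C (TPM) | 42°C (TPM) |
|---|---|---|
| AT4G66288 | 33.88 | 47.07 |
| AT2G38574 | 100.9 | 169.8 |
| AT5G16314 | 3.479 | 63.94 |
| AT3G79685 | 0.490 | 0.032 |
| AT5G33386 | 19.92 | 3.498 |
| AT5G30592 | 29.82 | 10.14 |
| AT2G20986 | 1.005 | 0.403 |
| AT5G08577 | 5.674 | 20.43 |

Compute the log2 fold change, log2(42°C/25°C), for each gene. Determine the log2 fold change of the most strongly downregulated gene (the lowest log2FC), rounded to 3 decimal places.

-3.937

log2(47.07/33.88) = 0.474  (AT4G66288)
log2(169.8/100.9) = 0.751  (AT2G38574)
log2(63.94/3.479) = 4.200  (AT5G16314)
log2(0.032/0.490) = -3.937  (AT3G79685)
log2(3.498/19.92) = -2.510  (AT5G33386)
log2(10.14/29.82) = -1.556  (AT5G30592)
log2(0.403/1.005) = -1.318  (AT2G20986)
log2(20.43/5.674) = 1.848  (AT5G08577)
AT3G79685 is most strongly downregulated.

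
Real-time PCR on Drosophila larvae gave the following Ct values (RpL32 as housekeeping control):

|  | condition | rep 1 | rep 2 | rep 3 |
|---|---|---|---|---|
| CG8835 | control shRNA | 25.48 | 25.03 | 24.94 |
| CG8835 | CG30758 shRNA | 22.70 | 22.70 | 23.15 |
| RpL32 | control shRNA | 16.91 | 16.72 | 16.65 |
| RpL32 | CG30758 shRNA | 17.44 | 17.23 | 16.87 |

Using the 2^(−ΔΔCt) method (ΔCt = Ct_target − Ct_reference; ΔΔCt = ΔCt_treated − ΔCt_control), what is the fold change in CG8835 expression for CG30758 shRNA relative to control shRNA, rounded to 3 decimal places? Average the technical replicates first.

Mean Ct: CG8835 control shRNA 25.150; CG8835 CG30758 shRNA 22.850; RpL32 control shRNA 16.760; RpL32 CG30758 shRNA 17.180
ΔCt(control shRNA) = 25.150 − 16.760 = 8.390
ΔCt(CG30758 shRNA) = 22.850 − 17.180 = 5.670
ΔΔCt = 5.670 − 8.390 = -2.720
Fold change = 2^(−(-2.720)) = 2^2.720 = 6.5887

6.589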